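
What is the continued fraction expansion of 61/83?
[0; 1, 2, 1, 3, 2, 2]

Euclidean algorithm steps:
61 = 0 × 83 + 61
83 = 1 × 61 + 22
61 = 2 × 22 + 17
22 = 1 × 17 + 5
17 = 3 × 5 + 2
5 = 2 × 2 + 1
2 = 2 × 1 + 0
Continued fraction: [0; 1, 2, 1, 3, 2, 2]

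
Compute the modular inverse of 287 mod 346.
129

gcd(287, 346) = 1, so the inverse exists.
Extended Euclidean algorithm on (346, 287):
346 = 1 × 287 + 59  ⟹  59 = (1)·346 + (-1)·287
287 = 4 × 59 + 51  ⟹  51 = (-4)·346 + (5)·287
59 = 1 × 51 + 8  ⟹  8 = (5)·346 + (-6)·287
51 = 6 × 8 + 3  ⟹  3 = (-34)·346 + (41)·287
8 = 2 × 3 + 2  ⟹  2 = (73)·346 + (-88)·287
3 = 1 × 2 + 1  ⟹  1 = (-107)·346 + (129)·287
So (129)·287 ≡ 1 (mod 346), i.e. 287^(-1) ≡ 129 (mod 346).
Check: 287 × 129 = 37023 ≡ 1 (mod 346)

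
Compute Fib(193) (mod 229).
139

Matrix identity: Q^n = [[F_(n+1), F_n], [F_n, F_(n-1)]] with Q = [[1,1],[1,0]].
n = 193 = 11000001₂. Square-and-multiply, entries mod 229:
Q^1 = [[1,1],[1,0]]
Q^3 = (Q^1)²·Q = [[3,2],[2,1]]
Q^6 = (Q^3)² = [[13,8],[8,5]]
Q^12 = (Q^6)² = [[4,144],[144,89]]
Q^24 = (Q^12)² = [[142,110],[110,32]]
Q^48 = (Q^24)² = [[204,133],[133,71]]
Q^96 = (Q^48)² = [[223,164],[164,59]]
Q^193 = (Q^96)²·Q = [[129,139],[139,219]]
F_193 mod 229 = Q^193[0][1] = 139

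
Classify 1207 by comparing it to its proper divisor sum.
deficient

Proper divisors of 1207: sum = 1 + 17 + 71 = 89
Since 89 < 1207, 1207 is deficient.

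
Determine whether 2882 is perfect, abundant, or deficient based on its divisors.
deficient

Proper divisors of 2882: sum = 1 + 2 + 11 + 22 + 131 + 262 + 1441 = 1870
Since 1870 < 2882, 2882 is deficient.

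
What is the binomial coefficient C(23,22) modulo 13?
10

Using Lucas' theorem:
Write n=23 and k=22 in base 13:
n in base 13: [1, 10]
k in base 13: [1, 9]
C(23,22) mod 13 = ∏ C(n_i, k_i) mod 13
Digit binomials (mod 13): C(1,1) = 1; C(10,9) = 10
Product: 1 × 10 = 10 ≡ 10 (mod 13)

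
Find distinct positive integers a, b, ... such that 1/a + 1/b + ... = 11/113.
1/11 + 1/156 + 1/38782 + 1/3760070028

Greedy algorithm:
11/113: ceiling(113/11) = 11, use 1/11
8/1243: ceiling(1243/8) = 156, use 1/156
5/193908: ceiling(193908/5) = 38782, use 1/38782
1/3760070028: ceiling(3760070028/1) = 3760070028, use 1/3760070028
Result: 11/113 = 1/11 + 1/156 + 1/38782 + 1/3760070028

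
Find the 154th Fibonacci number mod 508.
19

Matrix identity: Q^n = [[F_(n+1), F_n], [F_n, F_(n-1)]] with Q = [[1,1],[1,0]].
n = 154 = 10011010₂. Square-and-multiply, entries mod 508:
Q^1 = [[1,1],[1,0]]
Q^2 = (Q^1)² = [[2,1],[1,1]]
Q^4 = (Q^2)² = [[5,3],[3,2]]
Q^9 = (Q^4)²·Q = [[55,34],[34,21]]
Q^19 = (Q^9)²·Q = [[161,117],[117,44]]
Q^38 = (Q^19)² = [[494,109],[109,385]]
Q^77 = (Q^38)²·Q = [[192,393],[393,307]]
Q^154 = (Q^77)² = [[305,19],[19,286]]
F_154 mod 508 = Q^154[0][1] = 19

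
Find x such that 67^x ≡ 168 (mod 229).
210

Baby-step giant-step with step n = ⌈√229⌉ = 16.
Baby steps 67^j mod 229 (j:value) for j=0..15: 0:1, 1:67, 2:138, 3:86, 4:37, 5:189, 6:68, 7:205, 8:224, 9:123, 10:226, 11:28, 12:44, 13:200, 14:118, 15:120.
Giant-step multiplier: 67^(-16) ≡ 67^(228-16) = 67^212 ≡ 55 (mod 229).
Giant steps γ_i = 168·55^i mod 229: γ_0=168, γ_1=80, γ_2=49, γ_3=176, γ_4=62, γ_5=204, γ_6=228, γ_7=174, γ_8=181, γ_9=108, γ_10=215, γ_11=146, γ_12=15, γ_13=138 (in table at j=2).
x = i·n + j = 13·16 + 2 = 210.
Check: 67^210 ≡ 168 (mod 229).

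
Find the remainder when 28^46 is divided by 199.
90

Repeated squaring. Binary of 46 = 101110.
28^1 ≡ 28 (mod 199); 28^2 ≡ 187 (mod 199); 28^4 ≡ 144 (mod 199); 28^8 ≡ 40 (mod 199); 28^16 ≡ 8 (mod 199); 28^32 ≡ 64 (mod 199)
28^46 = 28^2 × 28^4 × 28^8 × 28^32 ≡ 90 (mod 199)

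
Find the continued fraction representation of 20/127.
[0; 6, 2, 1, 6]

Euclidean algorithm steps:
20 = 0 × 127 + 20
127 = 6 × 20 + 7
20 = 2 × 7 + 6
7 = 1 × 6 + 1
6 = 6 × 1 + 0
Continued fraction: [0; 6, 2, 1, 6]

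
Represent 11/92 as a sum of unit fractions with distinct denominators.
1/9 + 1/119 + 1/19707 + 1/647256708

Greedy algorithm:
11/92: ceiling(92/11) = 9, use 1/9
7/828: ceiling(828/7) = 119, use 1/119
5/98532: ceiling(98532/5) = 19707, use 1/19707
1/647256708: ceiling(647256708/1) = 647256708, use 1/647256708
Result: 11/92 = 1/9 + 1/119 + 1/19707 + 1/647256708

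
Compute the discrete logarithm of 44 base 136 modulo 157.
94

Baby-step giant-step with step n = ⌈√157⌉ = 13.
Baby steps 136^j mod 157 (j:value) for j=0..12: 0:1, 1:136, 2:127, 3:2, 4:115, 5:97, 6:4, 7:73, 8:37, 9:8, 10:146, 11:74, 12:16.
Giant-step multiplier: 136^(-13) ≡ 136^(156-13) = 136^143 ≡ 107 (mod 157).
Giant steps γ_i = 44·107^i mod 157: γ_0=44, γ_1=155, γ_2=100, γ_3=24, γ_4=56, γ_5=26, γ_6=113, γ_7=2 (in table at j=3).
x = i·n + j = 7·13 + 3 = 94.
Check: 136^94 ≡ 44 (mod 157).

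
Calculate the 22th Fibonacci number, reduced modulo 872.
271

Matrix identity: Q^n = [[F_(n+1), F_n], [F_n, F_(n-1)]] with Q = [[1,1],[1,0]].
n = 22 = 10110₂. Square-and-multiply, entries mod 872:
Q^1 = [[1,1],[1,0]]
Q^2 = (Q^1)² = [[2,1],[1,1]]
Q^5 = (Q^2)²·Q = [[8,5],[5,3]]
Q^11 = (Q^5)²·Q = [[144,89],[89,55]]
Q^22 = (Q^11)² = [[753,271],[271,482]]
F_22 mod 872 = Q^22[0][1] = 271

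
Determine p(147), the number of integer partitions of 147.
30388671978

p(n) counts ways to write n as a sum of positive integers (order ignored).
Euler's pentagonal recurrence: p(k) = p(k-1) + p(k-2) - p(k-5) - p(k-7) + p(k-12) + p(k-15) - ... (offsets j(3j∓1)/2, signs ++--, p(0)=1, p(<0)=0).
DP table for k = 0..146: p(0)=1, p(1)=1, p(2)=2, p(3)=3, p(4)=5, p(5)=7, p(6)=11, p(7)=15, p(8)=22, p(9)=30, p(10)=42, p(11)=56, p(12)=77, p(13)=101, p(14)=135, p(15)=176, p(16)=231, p(17)=297, p(18)=385, p(19)=490, p(20)=627, p(21)=792, p(22)=1002, p(23)=1255, p(24)=1575, p(25)=1958, p(26)=2436, p(27)=3010, p(28)=3718, p(29)=4565, p(30)=5604, p(31)=6842, p(32)=8349, p(33)=10143, p(34)=12310, p(35)=14883, p(36)=17977, p(37)=21637, p(38)=26015, p(39)=31185, p(40)=37338, p(41)=44583, p(42)=53174, p(43)=63261, p(44)=75175, p(45)=89134, p(46)=105558, p(47)=124754, p(48)=147273, p(49)=173525, p(50)=204226, p(51)=239943, p(52)=281589, p(53)=329931, p(54)=386155, p(55)=451276, p(56)=526823, p(57)=614154, p(58)=715220, p(59)=831820, p(60)=966467, p(61)=1121505, p(62)=1300156, p(63)=1505499, p(64)=1741630, p(65)=2012558, p(66)=2323520, p(67)=2679689, p(68)=3087735, p(69)=3554345, p(70)=4087968, p(71)=4697205, p(72)=5392783, p(73)=6185689, p(74)=7089500, p(75)=8118264, p(76)=9289091, p(77)=10619863, p(78)=12132164, p(79)=13848650, p(80)=15796476, p(81)=18004327, p(82)=20506255, p(83)=23338469, p(84)=26543660, p(85)=30167357, p(86)=34262962, p(87)=38887673, p(88)=44108109, p(89)=49995925, p(90)=56634173, p(91)=64112359, p(92)=72533807, p(93)=82010177, p(94)=92669720, p(95)=104651419, p(96)=118114304, p(97)=133230930, p(98)=150198136, p(99)=169229875, p(100)=190569292, p(101)=214481126, p(102)=241265379, p(103)=271248950, p(104)=304801365, p(105)=342325709, p(106)=384276336, p(107)=431149389, p(108)=483502844, p(109)=541946240, p(110)=607163746, p(111)=679903203, p(112)=761002156, p(113)=851376628, p(114)=952050665, p(115)=1064144451, p(116)=1188908248, p(117)=1327710076, p(118)=1482074143, p(119)=1653668665, p(120)=1844349560, p(121)=2056148051, p(122)=2291320912, p(123)=2552338241, p(124)=2841940500, p(125)=3163127352, p(126)=3519222692, p(127)=3913864295, p(128)=4351078600, p(129)=4835271870, p(130)=5371315400, p(131)=5964539504, p(132)=6620830889, p(133)=7346629512, p(134)=8149040695, p(135)=9035836076, p(136)=10015581680, p(137)=11097645016, p(138)=12292341831, p(139)=13610949895, p(140)=15065878135, p(141)=16670689208, p(142)=18440293320, p(143)=20390982757, p(144)=22540654445, p(145)=24908858009, p(146)=27517052599.
Final step: p(147) = p(146) + p(145) - p(142) - p(140) + p(135) + p(132) - p(125) - p(121) + p(112) + p(107) - p(96) - p(90) + p(77) + p(70) - p(55) - p(47) + p(30) + p(21) - p(2)
= 27517052599 + 24908858009 - 18440293320 - 15065878135 + 9035836076 + 6620830889 - 3163127352 - 2056148051 + 761002156 + 431149389 - 118114304 - 56634173 + 10619863 + 4087968 - 451276 - 124754 + 5604 + 792 - 2
= 30388671978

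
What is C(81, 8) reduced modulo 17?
12

Using Lucas' theorem:
Write n=81 and k=8 in base 17:
n in base 17: [4, 13]
k in base 17: [0, 8]
C(81,8) mod 17 = ∏ C(n_i, k_i) mod 17
Digit binomials (mod 17): C(4,0) = 1; C(13,8) = 1287 ≡ 12
Product: 1 × 12 = 12 ≡ 12 (mod 17)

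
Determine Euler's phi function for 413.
348

413 = 7 × 59
φ(n) = n × ∏(1 - 1/p) for each prime p dividing n
φ(413) = 413 × (1 - 1/7) × (1 - 1/59) = 348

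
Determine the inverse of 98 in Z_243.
62

gcd(98, 243) = 1, so the inverse exists.
Extended Euclidean algorithm on (243, 98):
243 = 2 × 98 + 47  ⟹  47 = (1)·243 + (-2)·98
98 = 2 × 47 + 4  ⟹  4 = (-2)·243 + (5)·98
47 = 11 × 4 + 3  ⟹  3 = (23)·243 + (-57)·98
4 = 1 × 3 + 1  ⟹  1 = (-25)·243 + (62)·98
So (62)·98 ≡ 1 (mod 243), i.e. 98^(-1) ≡ 62 (mod 243).
Check: 98 × 62 = 6076 ≡ 1 (mod 243)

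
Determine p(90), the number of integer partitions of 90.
56634173

p(n) counts ways to write n as a sum of positive integers (order ignored).
Euler's pentagonal recurrence: p(k) = p(k-1) + p(k-2) - p(k-5) - p(k-7) + p(k-12) + p(k-15) - ... (offsets j(3j∓1)/2, signs ++--, p(0)=1, p(<0)=0).
DP table for k = 0..89: p(0)=1, p(1)=1, p(2)=2, p(3)=3, p(4)=5, p(5)=7, p(6)=11, p(7)=15, p(8)=22, p(9)=30, p(10)=42, p(11)=56, p(12)=77, p(13)=101, p(14)=135, p(15)=176, p(16)=231, p(17)=297, p(18)=385, p(19)=490, p(20)=627, p(21)=792, p(22)=1002, p(23)=1255, p(24)=1575, p(25)=1958, p(26)=2436, p(27)=3010, p(28)=3718, p(29)=4565, p(30)=5604, p(31)=6842, p(32)=8349, p(33)=10143, p(34)=12310, p(35)=14883, p(36)=17977, p(37)=21637, p(38)=26015, p(39)=31185, p(40)=37338, p(41)=44583, p(42)=53174, p(43)=63261, p(44)=75175, p(45)=89134, p(46)=105558, p(47)=124754, p(48)=147273, p(49)=173525, p(50)=204226, p(51)=239943, p(52)=281589, p(53)=329931, p(54)=386155, p(55)=451276, p(56)=526823, p(57)=614154, p(58)=715220, p(59)=831820, p(60)=966467, p(61)=1121505, p(62)=1300156, p(63)=1505499, p(64)=1741630, p(65)=2012558, p(66)=2323520, p(67)=2679689, p(68)=3087735, p(69)=3554345, p(70)=4087968, p(71)=4697205, p(72)=5392783, p(73)=6185689, p(74)=7089500, p(75)=8118264, p(76)=9289091, p(77)=10619863, p(78)=12132164, p(79)=13848650, p(80)=15796476, p(81)=18004327, p(82)=20506255, p(83)=23338469, p(84)=26543660, p(85)=30167357, p(86)=34262962, p(87)=38887673, p(88)=44108109, p(89)=49995925.
Final step: p(90) = p(89) + p(88) - p(85) - p(83) + p(78) + p(75) - p(68) - p(64) + p(55) + p(50) - p(39) - p(33) + p(20) + p(13)
= 49995925 + 44108109 - 30167357 - 23338469 + 12132164 + 8118264 - 3087735 - 1741630 + 451276 + 204226 - 31185 - 10143 + 627 + 101
= 56634173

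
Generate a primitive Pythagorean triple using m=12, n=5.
(119, 120, 169)

Euclid's formula: a = m² - n², b = 2mn, c = m² + n²
m = 12, n = 5
a = 12² - 5² = 144 - 25 = 119
b = 2 × 12 × 5 = 120
c = 12² + 5² = 144 + 25 = 169
Verification: 119² + 120² = 14161 + 14400 = 28561 = 169² ✓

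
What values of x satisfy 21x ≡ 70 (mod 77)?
x ≡ 7 (mod 11)

gcd(21, 77) = 7, which divides 70, so solutions exist.
Divide through by 7: 3x ≡ 10 (mod 11).
Find 3^(-1) mod 11 by the extended Euclidean algorithm:
11 = 3 × 3 + 2  ⟹  2 = (1)·11 + (-3)·3
3 = 1 × 2 + 1  ⟹  1 = (-1)·11 + (4)·3
So (4)·3 ≡ 1 (mod 11), i.e. 3^(-1) ≡ 4 (mod 11).
x ≡ 4 × 10 = 40 ≡ 7 (mod 11).
Check: 21 × 7 = 147 ≡ 70 (mod 77).
x ≡ 7 (mod 11), giving 7 solutions mod 77.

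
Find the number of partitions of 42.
53174

p(n) counts ways to write n as a sum of positive integers (order ignored).
Euler's pentagonal recurrence: p(k) = p(k-1) + p(k-2) - p(k-5) - p(k-7) + p(k-12) + p(k-15) - ... (offsets j(3j∓1)/2, signs ++--, p(0)=1, p(<0)=0).
DP table for k = 0..41: p(0)=1, p(1)=1, p(2)=2, p(3)=3, p(4)=5, p(5)=7, p(6)=11, p(7)=15, p(8)=22, p(9)=30, p(10)=42, p(11)=56, p(12)=77, p(13)=101, p(14)=135, p(15)=176, p(16)=231, p(17)=297, p(18)=385, p(19)=490, p(20)=627, p(21)=792, p(22)=1002, p(23)=1255, p(24)=1575, p(25)=1958, p(26)=2436, p(27)=3010, p(28)=3718, p(29)=4565, p(30)=5604, p(31)=6842, p(32)=8349, p(33)=10143, p(34)=12310, p(35)=14883, p(36)=17977, p(37)=21637, p(38)=26015, p(39)=31185, p(40)=37338, p(41)=44583.
Final step: p(42) = p(41) + p(40) - p(37) - p(35) + p(30) + p(27) - p(20) - p(16) + p(7) + p(2)
= 44583 + 37338 - 21637 - 14883 + 5604 + 3010 - 627 - 231 + 15 + 2
= 53174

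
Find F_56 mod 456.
381

Matrix identity: Q^n = [[F_(n+1), F_n], [F_n, F_(n-1)]] with Q = [[1,1],[1,0]].
n = 56 = 111000₂. Square-and-multiply, entries mod 456:
Q^1 = [[1,1],[1,0]]
Q^3 = (Q^1)²·Q = [[3,2],[2,1]]
Q^7 = (Q^3)²·Q = [[21,13],[13,8]]
Q^14 = (Q^7)² = [[154,377],[377,233]]
Q^28 = (Q^14)² = [[317,435],[435,338]]
Q^56 = (Q^28)² = [[154,381],[381,229]]
F_56 mod 456 = Q^56[0][1] = 381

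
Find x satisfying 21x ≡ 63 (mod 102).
x ≡ 3 (mod 34)

gcd(21, 102) = 3, which divides 63, so solutions exist.
Divide through by 3: 7x ≡ 21 (mod 34).
Find 7^(-1) mod 34 by the extended Euclidean algorithm:
34 = 4 × 7 + 6  ⟹  6 = (1)·34 + (-4)·7
7 = 1 × 6 + 1  ⟹  1 = (-1)·34 + (5)·7
So (5)·7 ≡ 1 (mod 34), i.e. 7^(-1) ≡ 5 (mod 34).
x ≡ 5 × 21 = 105 ≡ 3 (mod 34).
Check: 21 × 3 = 63 ≡ 63 (mod 102).
x ≡ 3 (mod 34), giving 3 solutions mod 102.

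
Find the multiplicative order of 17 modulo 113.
112

113 is prime, so ord(17) divides φ(113) = 112.
Divisors of 112: 1, 2, 4, 7, 8, 14, 16, 28, 56, 112.
Repeated squaring: 17^1 ≡ 17, 17^2 ≡ 63, 17^4 ≡ 14, 17^8 ≡ 83, 17^16 ≡ 109, 17^32 ≡ 16, 17^64 ≡ 30 (mod 113).
Test 17^d mod 113 for each divisor d in increasing order:
17^1 ≡ 17
17^2 ≡ 63
17^4 ≡ 14
17^7 = 17^4·17^2·17^1 ≡ 78
17^8 ≡ 83
17^14 = 17^8·17^4·17^2 ≡ 95
17^16 ≡ 109
17^28 = 17^16·17^8·17^4 ≡ 98
17^56 = 17^32·17^16·17^8 ≡ 112
17^112 = 17^64·17^32·17^16 ≡ 1  ← first divisor giving 1
The order is 112.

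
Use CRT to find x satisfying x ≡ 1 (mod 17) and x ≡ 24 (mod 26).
154

Using Chinese Remainder Theorem:
M = 17 × 26 = 442
M1 = 26, M2 = 17
y1 = 26^(-1) mod 17 = 2
y2 = 17^(-1) mod 26 = 23
x = (1×26×2 + 24×17×23) mod 442 = 154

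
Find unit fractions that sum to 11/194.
1/18 + 1/873

Greedy algorithm:
11/194: ceiling(194/11) = 18, use 1/18
1/873: ceiling(873/1) = 873, use 1/873
Result: 11/194 = 1/18 + 1/873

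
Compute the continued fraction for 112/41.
[2; 1, 2, 1, 2, 1, 2]

Euclidean algorithm steps:
112 = 2 × 41 + 30
41 = 1 × 30 + 11
30 = 2 × 11 + 8
11 = 1 × 8 + 3
8 = 2 × 3 + 2
3 = 1 × 2 + 1
2 = 2 × 1 + 0
Continued fraction: [2; 1, 2, 1, 2, 1, 2]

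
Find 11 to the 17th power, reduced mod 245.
191

Repeated squaring. Binary of 17 = 10001.
11^1 ≡ 11 (mod 245); 11^2 ≡ 121 (mod 245); 11^4 ≡ 186 (mod 245); 11^8 ≡ 51 (mod 245); 11^16 ≡ 151 (mod 245)
11^17 = 11^1 × 11^16 ≡ 191 (mod 245)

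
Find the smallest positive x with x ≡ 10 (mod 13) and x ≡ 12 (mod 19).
88

Using Chinese Remainder Theorem:
M = 13 × 19 = 247
M1 = 19, M2 = 13
y1 = 19^(-1) mod 13 = 11
y2 = 13^(-1) mod 19 = 3
x = (10×19×11 + 12×13×3) mod 247 = 88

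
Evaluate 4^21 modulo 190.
64

Repeated squaring. Binary of 21 = 10101.
4^1 ≡ 4 (mod 190); 4^2 ≡ 16 (mod 190); 4^4 ≡ 66 (mod 190); 4^8 ≡ 176 (mod 190); 4^16 ≡ 6 (mod 190)
4^21 = 4^1 × 4^4 × 4^16 ≡ 64 (mod 190)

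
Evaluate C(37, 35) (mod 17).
3

Using Lucas' theorem:
Write n=37 and k=35 in base 17:
n in base 17: [2, 3]
k in base 17: [2, 1]
C(37,35) mod 17 = ∏ C(n_i, k_i) mod 17
Digit binomials (mod 17): C(2,2) = 1; C(3,1) = 3
Product: 1 × 3 = 3 ≡ 3 (mod 17)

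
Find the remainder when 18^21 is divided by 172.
128

Repeated squaring. Binary of 21 = 10101.
18^1 ≡ 18 (mod 172); 18^2 ≡ 152 (mod 172); 18^4 ≡ 56 (mod 172); 18^8 ≡ 40 (mod 172); 18^16 ≡ 52 (mod 172)
18^21 = 18^1 × 18^4 × 18^16 ≡ 128 (mod 172)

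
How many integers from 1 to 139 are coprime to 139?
138

139 = 139
φ(n) = n × ∏(1 - 1/p) for each prime p dividing n
φ(139) = 139 × (1 - 1/139) = 138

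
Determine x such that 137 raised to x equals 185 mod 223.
139

Baby-step giant-step with step n = ⌈√223⌉ = 15.
Baby steps 137^j mod 223 (j:value) for j=0..14: 0:1, 1:137, 2:37, 3:163, 4:31, 5:10, 6:32, 7:147, 8:69, 9:87, 10:100, 11:97, 12:132, 13:21, 14:201.
Giant-step multiplier: 137^(-15) ≡ 137^(222-15) = 137^207 ≡ 159 (mod 223).
Giant steps γ_i = 185·159^i mod 223: γ_0=185, γ_1=202, γ_2=6, γ_3=62, γ_4=46, γ_5=178, γ_6=204, γ_7=101, γ_8=3, γ_9=31 (in table at j=4).
x = i·n + j = 9·15 + 4 = 139.
Check: 137^139 ≡ 185 (mod 223).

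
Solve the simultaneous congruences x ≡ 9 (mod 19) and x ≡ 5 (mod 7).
47

Using Chinese Remainder Theorem:
M = 19 × 7 = 133
M1 = 7, M2 = 19
y1 = 7^(-1) mod 19 = 11
y2 = 19^(-1) mod 7 = 3
x = (9×7×11 + 5×19×3) mod 133 = 47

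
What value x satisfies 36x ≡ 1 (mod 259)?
36

gcd(36, 259) = 1, so the inverse exists.
Extended Euclidean algorithm on (259, 36):
259 = 7 × 36 + 7  ⟹  7 = (1)·259 + (-7)·36
36 = 5 × 7 + 1  ⟹  1 = (-5)·259 + (36)·36
So (36)·36 ≡ 1 (mod 259), i.e. 36^(-1) ≡ 36 (mod 259).
Check: 36 × 36 = 1296 ≡ 1 (mod 259)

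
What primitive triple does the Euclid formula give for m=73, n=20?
(4929, 2920, 5729)

Euclid's formula: a = m² - n², b = 2mn, c = m² + n²
m = 73, n = 20
a = 73² - 20² = 5329 - 400 = 4929
b = 2 × 73 × 20 = 2920
c = 73² + 20² = 5329 + 400 = 5729
Verification: 4929² + 2920² = 24295041 + 8526400 = 32821441 = 5729² ✓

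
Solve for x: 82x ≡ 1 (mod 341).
262

gcd(82, 341) = 1, so the inverse exists.
Extended Euclidean algorithm on (341, 82):
341 = 4 × 82 + 13  ⟹  13 = (1)·341 + (-4)·82
82 = 6 × 13 + 4  ⟹  4 = (-6)·341 + (25)·82
13 = 3 × 4 + 1  ⟹  1 = (19)·341 + (-79)·82
So (-79)·82 ≡ 1 (mod 341), i.e. 82^(-1) ≡ -79 ≡ 262 (mod 341).
Check: 82 × 262 = 21484 ≡ 1 (mod 341)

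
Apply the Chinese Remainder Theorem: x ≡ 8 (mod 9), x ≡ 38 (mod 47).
179

Using Chinese Remainder Theorem:
M = 9 × 47 = 423
M1 = 47, M2 = 9
y1 = 47^(-1) mod 9 = 5
y2 = 9^(-1) mod 47 = 21
x = (8×47×5 + 38×9×21) mod 423 = 179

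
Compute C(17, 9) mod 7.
6

Using Lucas' theorem:
Write n=17 and k=9 in base 7:
n in base 7: [2, 3]
k in base 7: [1, 2]
C(17,9) mod 7 = ∏ C(n_i, k_i) mod 7
Digit binomials (mod 7): C(2,1) = 2; C(3,2) = 3
Product: 2 × 3 = 6 ≡ 6 (mod 7)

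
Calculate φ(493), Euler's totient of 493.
448

493 = 17 × 29
φ(n) = n × ∏(1 - 1/p) for each prime p dividing n
φ(493) = 493 × (1 - 1/17) × (1 - 1/29) = 448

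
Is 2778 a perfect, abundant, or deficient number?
abundant

Proper divisors of 2778: sum = 1 + 2 + 3 + 6 + 463 + 926 + 1389 = 2790
Since 2790 > 2778, 2778 is abundant.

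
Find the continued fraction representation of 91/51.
[1; 1, 3, 1, 1, 1, 3]

Euclidean algorithm steps:
91 = 1 × 51 + 40
51 = 1 × 40 + 11
40 = 3 × 11 + 7
11 = 1 × 7 + 4
7 = 1 × 4 + 3
4 = 1 × 3 + 1
3 = 3 × 1 + 0
Continued fraction: [1; 1, 3, 1, 1, 1, 3]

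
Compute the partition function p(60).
966467

p(n) counts ways to write n as a sum of positive integers (order ignored).
Euler's pentagonal recurrence: p(k) = p(k-1) + p(k-2) - p(k-5) - p(k-7) + p(k-12) + p(k-15) - ... (offsets j(3j∓1)/2, signs ++--, p(0)=1, p(<0)=0).
DP table for k = 0..59: p(0)=1, p(1)=1, p(2)=2, p(3)=3, p(4)=5, p(5)=7, p(6)=11, p(7)=15, p(8)=22, p(9)=30, p(10)=42, p(11)=56, p(12)=77, p(13)=101, p(14)=135, p(15)=176, p(16)=231, p(17)=297, p(18)=385, p(19)=490, p(20)=627, p(21)=792, p(22)=1002, p(23)=1255, p(24)=1575, p(25)=1958, p(26)=2436, p(27)=3010, p(28)=3718, p(29)=4565, p(30)=5604, p(31)=6842, p(32)=8349, p(33)=10143, p(34)=12310, p(35)=14883, p(36)=17977, p(37)=21637, p(38)=26015, p(39)=31185, p(40)=37338, p(41)=44583, p(42)=53174, p(43)=63261, p(44)=75175, p(45)=89134, p(46)=105558, p(47)=124754, p(48)=147273, p(49)=173525, p(50)=204226, p(51)=239943, p(52)=281589, p(53)=329931, p(54)=386155, p(55)=451276, p(56)=526823, p(57)=614154, p(58)=715220, p(59)=831820.
Final step: p(60) = p(59) + p(58) - p(55) - p(53) + p(48) + p(45) - p(38) - p(34) + p(25) + p(20) - p(9) - p(3)
= 831820 + 715220 - 451276 - 329931 + 147273 + 89134 - 26015 - 12310 + 1958 + 627 - 30 - 3
= 966467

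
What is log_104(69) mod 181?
47

Baby-step giant-step with step n = ⌈√181⌉ = 14.
Baby steps 104^j mod 181 (j:value) for j=0..13: 0:1, 1:104, 2:137, 3:130, 4:126, 5:72, 6:67, 7:90, 8:129, 9:22, 10:116, 11:118, 12:145, 13:57.
Giant-step multiplier: 104^(-14) ≡ 104^(180-14) = 104^166 ≡ 4 (mod 181).
Giant steps γ_i = 69·4^i mod 181: γ_0=69, γ_1=95, γ_2=18, γ_3=72 (in table at j=5).
x = i·n + j = 3·14 + 5 = 47.
Check: 104^47 ≡ 69 (mod 181).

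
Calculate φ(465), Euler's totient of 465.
240

465 = 3 × 5 × 31
φ(n) = n × ∏(1 - 1/p) for each prime p dividing n
φ(465) = 465 × (1 - 1/3) × (1 - 1/5) × (1 - 1/31) = 240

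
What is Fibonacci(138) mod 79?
23

Matrix identity: Q^n = [[F_(n+1), F_n], [F_n, F_(n-1)]] with Q = [[1,1],[1,0]].
n = 138 = 10001010₂. Square-and-multiply, entries mod 79:
Q^1 = [[1,1],[1,0]]
Q^2 = (Q^1)² = [[2,1],[1,1]]
Q^4 = (Q^2)² = [[5,3],[3,2]]
Q^8 = (Q^4)² = [[34,21],[21,13]]
Q^17 = (Q^8)²·Q = [[56,17],[17,39]]
Q^34 = (Q^17)² = [[28,35],[35,72]]
Q^69 = (Q^34)²·Q = [[58,34],[34,24]]
Q^138 = (Q^69)² = [[17,23],[23,73]]
F_138 mod 79 = Q^138[0][1] = 23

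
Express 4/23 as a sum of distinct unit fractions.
1/6 + 1/138

Greedy algorithm:
4/23: ceiling(23/4) = 6, use 1/6
1/138: ceiling(138/1) = 138, use 1/138
Result: 4/23 = 1/6 + 1/138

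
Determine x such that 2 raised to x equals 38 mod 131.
36

Baby-step giant-step with step n = ⌈√131⌉ = 12.
Baby steps 2^j mod 131 (j:value) for j=0..11: 0:1, 1:2, 2:4, 3:8, 4:16, 5:32, 6:64, 7:128, 8:125, 9:119, 10:107, 11:83.
Giant-step multiplier: 2^(-12) ≡ 2^(130-12) = 2^118 ≡ 15 (mod 131).
Giant steps γ_i = 38·15^i mod 131: γ_0=38, γ_1=46, γ_2=35, γ_3=1 (in table at j=0).
x = i·n + j = 3·12 + 0 = 36.
Check: 2^36 ≡ 38 (mod 131).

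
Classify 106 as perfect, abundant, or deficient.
deficient

Proper divisors of 106: sum = 1 + 2 + 53 = 56
Since 56 < 106, 106 is deficient.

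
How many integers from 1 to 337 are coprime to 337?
336

337 = 337
φ(n) = n × ∏(1 - 1/p) for each prime p dividing n
φ(337) = 337 × (1 - 1/337) = 336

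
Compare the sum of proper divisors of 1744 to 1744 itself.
deficient

Proper divisors of 1744: sum = 1 + 2 + 4 + 8 + 16 + 109 + 218 + 436 + 872 = 1666
Since 1666 < 1744, 1744 is deficient.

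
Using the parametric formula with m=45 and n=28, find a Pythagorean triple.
(1241, 2520, 2809)

Euclid's formula: a = m² - n², b = 2mn, c = m² + n²
m = 45, n = 28
a = 45² - 28² = 2025 - 784 = 1241
b = 2 × 45 × 28 = 2520
c = 45² + 28² = 2025 + 784 = 2809
Verification: 1241² + 2520² = 1540081 + 6350400 = 7890481 = 2809² ✓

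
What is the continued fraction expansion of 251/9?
[27; 1, 8]

Euclidean algorithm steps:
251 = 27 × 9 + 8
9 = 1 × 8 + 1
8 = 8 × 1 + 0
Continued fraction: [27; 1, 8]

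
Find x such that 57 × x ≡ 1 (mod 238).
71

gcd(57, 238) = 1, so the inverse exists.
Extended Euclidean algorithm on (238, 57):
238 = 4 × 57 + 10  ⟹  10 = (1)·238 + (-4)·57
57 = 5 × 10 + 7  ⟹  7 = (-5)·238 + (21)·57
10 = 1 × 7 + 3  ⟹  3 = (6)·238 + (-25)·57
7 = 2 × 3 + 1  ⟹  1 = (-17)·238 + (71)·57
So (71)·57 ≡ 1 (mod 238), i.e. 57^(-1) ≡ 71 (mod 238).
Check: 57 × 71 = 4047 ≡ 1 (mod 238)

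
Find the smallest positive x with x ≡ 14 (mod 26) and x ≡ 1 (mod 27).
352

Using Chinese Remainder Theorem:
M = 26 × 27 = 702
M1 = 27, M2 = 26
y1 = 27^(-1) mod 26 = 1
y2 = 26^(-1) mod 27 = 26
x = (14×27×1 + 1×26×26) mod 702 = 352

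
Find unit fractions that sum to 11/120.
1/11 + 1/1320

Greedy algorithm:
11/120: ceiling(120/11) = 11, use 1/11
1/1320: ceiling(1320/1) = 1320, use 1/1320
Result: 11/120 = 1/11 + 1/1320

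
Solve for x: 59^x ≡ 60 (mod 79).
35

Baby-step giant-step with step n = ⌈√79⌉ = 9.
Baby steps 59^j mod 79 (j:value) for j=0..8: 0:1, 1:59, 2:5, 3:58, 4:25, 5:53, 6:46, 7:28, 8:72.
Giant-step multiplier: 59^(-9) ≡ 59^(78-9) = 59^69 ≡ 57 (mod 79).
Giant steps γ_i = 60·57^i mod 79: γ_0=60, γ_1=23, γ_2=47, γ_3=72 (in table at j=8).
x = i·n + j = 3·9 + 8 = 35.
Check: 59^35 ≡ 60 (mod 79).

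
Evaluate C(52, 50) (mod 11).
6

Using Lucas' theorem:
Write n=52 and k=50 in base 11:
n in base 11: [4, 8]
k in base 11: [4, 6]
C(52,50) mod 11 = ∏ C(n_i, k_i) mod 11
Digit binomials (mod 11): C(4,4) = 1; C(8,6) = 28 ≡ 6
Product: 1 × 6 = 6 ≡ 6 (mod 11)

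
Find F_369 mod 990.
34

Matrix identity: Q^n = [[F_(n+1), F_n], [F_n, F_(n-1)]] with Q = [[1,1],[1,0]].
n = 369 = 101110001₂. Square-and-multiply, entries mod 990:
Q^1 = [[1,1],[1,0]]
Q^2 = (Q^1)² = [[2,1],[1,1]]
Q^5 = (Q^2)²·Q = [[8,5],[5,3]]
Q^11 = (Q^5)²·Q = [[144,89],[89,55]]
Q^23 = (Q^11)²·Q = [[828,937],[937,881]]
Q^46 = (Q^23)² = [[343,503],[503,830]]
Q^92 = (Q^46)² = [[398,969],[969,419]]
Q^184 = (Q^92)² = [[445,663],[663,772]]
Q^369 = (Q^184)²·Q = [[55,34],[34,21]]
F_369 mod 990 = Q^369[0][1] = 34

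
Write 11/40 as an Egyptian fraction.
1/4 + 1/40

Greedy algorithm:
11/40: ceiling(40/11) = 4, use 1/4
1/40: ceiling(40/1) = 40, use 1/40
Result: 11/40 = 1/4 + 1/40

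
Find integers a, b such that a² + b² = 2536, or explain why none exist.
6² + 50² (a=6, b=50)

Factorization: 2536 = 2^3 × 317
By Fermat: n is sum of two squares iff every prime p ≡ 3 (mod 4) appears to even power.
All primes ≡ 3 (mod 4) appear to even power.
Search a = 0, 1, 2, … for 2536 - a² a perfect square: first hit at a = 6: 2536 - 36 = 2500 = 50².
2536 = 6² + 50² = 36 + 2500 ✓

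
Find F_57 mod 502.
148

Matrix identity: Q^n = [[F_(n+1), F_n], [F_n, F_(n-1)]] with Q = [[1,1],[1,0]].
n = 57 = 111001₂. Square-and-multiply, entries mod 502:
Q^1 = [[1,1],[1,0]]
Q^3 = (Q^1)²·Q = [[3,2],[2,1]]
Q^7 = (Q^3)²·Q = [[21,13],[13,8]]
Q^14 = (Q^7)² = [[108,377],[377,233]]
Q^28 = (Q^14)² = [[181,45],[45,136]]
Q^57 = (Q^28)²·Q = [[357,148],[148,209]]
F_57 mod 502 = Q^57[0][1] = 148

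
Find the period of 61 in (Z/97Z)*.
3

97 is prime, so ord(61) divides φ(97) = 96.
Divisors of 96: 1, 2, 3, 4, 6, 8, 12, 16, 24, 32, 48, 96.
Repeated squaring: 61^1 ≡ 61, 61^2 ≡ 35, 61^4 ≡ 61, 61^8 ≡ 35, 61^16 ≡ 61, 61^32 ≡ 35, 61^64 ≡ 61 (mod 97).
Test 61^d mod 97 for each divisor d in increasing order:
61^1 ≡ 61
61^2 ≡ 35
61^3 = 61^2·61^1 ≡ 1  ← first divisor giving 1
The order is 3.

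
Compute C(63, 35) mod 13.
5

Using Lucas' theorem:
Write n=63 and k=35 in base 13:
n in base 13: [4, 11]
k in base 13: [2, 9]
C(63,35) mod 13 = ∏ C(n_i, k_i) mod 13
Digit binomials (mod 13): C(4,2) = 6; C(11,9) = 55 ≡ 3
Product: 6 × 3 = 18 ≡ 5 (mod 13)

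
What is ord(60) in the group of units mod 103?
51

103 is prime, so ord(60) divides φ(103) = 102.
Divisors of 102: 1, 2, 3, 6, 17, 34, 51, 102.
Repeated squaring: 60^1 ≡ 60, 60^2 ≡ 98, 60^4 ≡ 25, 60^8 ≡ 7, 60^16 ≡ 49, 60^32 ≡ 32, 60^64 ≡ 97 (mod 103).
Test 60^d mod 103 for each divisor d in increasing order:
60^1 ≡ 60
60^2 ≡ 98
60^3 = 60^2·60^1 ≡ 9
60^6 = 60^4·60^2 ≡ 81
60^17 = 60^16·60^1 ≡ 56
60^34 = 60^32·60^2 ≡ 46
60^51 = 60^32·60^16·60^2·60^1 ≡ 1  ← first divisor giving 1
The order is 51.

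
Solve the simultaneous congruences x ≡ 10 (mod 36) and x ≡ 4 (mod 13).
82

Using Chinese Remainder Theorem:
M = 36 × 13 = 468
M1 = 13, M2 = 36
y1 = 13^(-1) mod 36 = 25
y2 = 36^(-1) mod 13 = 4
x = (10×13×25 + 4×36×4) mod 468 = 82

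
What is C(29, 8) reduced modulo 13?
0

Using Lucas' theorem:
Write n=29 and k=8 in base 13:
n in base 13: [2, 3]
k in base 13: [0, 8]
C(29,8) mod 13 = ∏ C(n_i, k_i) mod 13
Digit binomials (mod 13): C(2,0) = 1; C(3,8) = 0 (k_i > n_i)
Product: 1 × 0 = 0 ≡ 0 (mod 13)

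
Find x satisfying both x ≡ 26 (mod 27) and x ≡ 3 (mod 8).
107

Using Chinese Remainder Theorem:
M = 27 × 8 = 216
M1 = 8, M2 = 27
y1 = 8^(-1) mod 27 = 17
y2 = 27^(-1) mod 8 = 3
x = (26×8×17 + 3×27×3) mod 216 = 107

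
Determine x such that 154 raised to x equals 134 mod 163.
110

Baby-step giant-step with step n = ⌈√163⌉ = 13.
Baby steps 154^j mod 163 (j:value) for j=0..12: 0:1, 1:154, 2:81, 3:86, 4:41, 5:120, 6:61, 7:103, 8:51, 9:30, 10:56, 11:148, 12:135.
Giant-step multiplier: 154^(-13) ≡ 154^(162-13) = 154^149 ≡ 11 (mod 163).
Giant steps γ_i = 134·11^i mod 163: γ_0=134, γ_1=7, γ_2=77, γ_3=32, γ_4=26, γ_5=123, γ_6=49, γ_7=50, γ_8=61 (in table at j=6).
x = i·n + j = 8·13 + 6 = 110.
Check: 154^110 ≡ 134 (mod 163).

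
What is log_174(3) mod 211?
181

Baby-step giant-step with step n = ⌈√211⌉ = 15.
Baby steps 174^j mod 211 (j:value) for j=0..14: 0:1, 1:174, 2:103, 3:198, 4:59, 5:138, 6:169, 7:77, 8:105, 9:124, 10:54, 11:112, 12:76, 13:142, 14:21.
Giant-step multiplier: 174^(-15) ≡ 174^(210-15) = 174^195 ≡ 63 (mod 211).
Giant steps γ_i = 3·63^i mod 211: γ_0=3, γ_1=189, γ_2=91, γ_3=36, γ_4=158, γ_5=37, γ_6=10, γ_7=208, γ_8=22, γ_9=120, γ_10=175, γ_11=53, γ_12=174 (in table at j=1).
x = i·n + j = 12·15 + 1 = 181.
Check: 174^181 ≡ 3 (mod 211).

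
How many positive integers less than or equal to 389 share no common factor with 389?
388

389 = 389
φ(n) = n × ∏(1 - 1/p) for each prime p dividing n
φ(389) = 389 × (1 - 1/389) = 388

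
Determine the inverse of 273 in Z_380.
277

gcd(273, 380) = 1, so the inverse exists.
Extended Euclidean algorithm on (380, 273):
380 = 1 × 273 + 107  ⟹  107 = (1)·380 + (-1)·273
273 = 2 × 107 + 59  ⟹  59 = (-2)·380 + (3)·273
107 = 1 × 59 + 48  ⟹  48 = (3)·380 + (-4)·273
59 = 1 × 48 + 11  ⟹  11 = (-5)·380 + (7)·273
48 = 4 × 11 + 4  ⟹  4 = (23)·380 + (-32)·273
11 = 2 × 4 + 3  ⟹  3 = (-51)·380 + (71)·273
4 = 1 × 3 + 1  ⟹  1 = (74)·380 + (-103)·273
So (-103)·273 ≡ 1 (mod 380), i.e. 273^(-1) ≡ -103 ≡ 277 (mod 380).
Check: 273 × 277 = 75621 ≡ 1 (mod 380)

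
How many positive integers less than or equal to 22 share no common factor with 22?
10

22 = 2 × 11
φ(n) = n × ∏(1 - 1/p) for each prime p dividing n
φ(22) = 22 × (1 - 1/2) × (1 - 1/11) = 10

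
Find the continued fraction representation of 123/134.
[0; 1, 11, 5, 2]

Euclidean algorithm steps:
123 = 0 × 134 + 123
134 = 1 × 123 + 11
123 = 11 × 11 + 2
11 = 5 × 2 + 1
2 = 2 × 1 + 0
Continued fraction: [0; 1, 11, 5, 2]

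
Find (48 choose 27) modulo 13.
1

Using Lucas' theorem:
Write n=48 and k=27 in base 13:
n in base 13: [3, 9]
k in base 13: [2, 1]
C(48,27) mod 13 = ∏ C(n_i, k_i) mod 13
Digit binomials (mod 13): C(3,2) = 3; C(9,1) = 9
Product: 3 × 9 = 27 ≡ 1 (mod 13)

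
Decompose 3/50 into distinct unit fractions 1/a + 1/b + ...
1/17 + 1/850

Greedy algorithm:
3/50: ceiling(50/3) = 17, use 1/17
1/850: ceiling(850/1) = 850, use 1/850
Result: 3/50 = 1/17 + 1/850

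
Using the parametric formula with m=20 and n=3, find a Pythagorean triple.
(391, 120, 409)

Euclid's formula: a = m² - n², b = 2mn, c = m² + n²
m = 20, n = 3
a = 20² - 3² = 400 - 9 = 391
b = 2 × 20 × 3 = 120
c = 20² + 3² = 400 + 9 = 409
Verification: 391² + 120² = 152881 + 14400 = 167281 = 409² ✓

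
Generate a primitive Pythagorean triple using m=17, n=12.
(145, 408, 433)

Euclid's formula: a = m² - n², b = 2mn, c = m² + n²
m = 17, n = 12
a = 17² - 12² = 289 - 144 = 145
b = 2 × 17 × 12 = 408
c = 17² + 12² = 289 + 144 = 433
Verification: 145² + 408² = 21025 + 166464 = 187489 = 433² ✓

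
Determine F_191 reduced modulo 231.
1

Matrix identity: Q^n = [[F_(n+1), F_n], [F_n, F_(n-1)]] with Q = [[1,1],[1,0]].
n = 191 = 10111111₂. Square-and-multiply, entries mod 231:
Q^1 = [[1,1],[1,0]]
Q^2 = (Q^1)² = [[2,1],[1,1]]
Q^5 = (Q^2)²·Q = [[8,5],[5,3]]
Q^11 = (Q^5)²·Q = [[144,89],[89,55]]
Q^23 = (Q^11)²·Q = [[168,13],[13,155]]
Q^47 = (Q^23)²·Q = [[21,211],[211,41]]
Q^95 = (Q^47)²·Q = [[63,148],[148,146]]
Q^191 = (Q^95)²·Q = [[210,1],[1,209]]
F_191 mod 231 = Q^191[0][1] = 1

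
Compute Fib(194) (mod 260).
77

Matrix identity: Q^n = [[F_(n+1), F_n], [F_n, F_(n-1)]] with Q = [[1,1],[1,0]].
n = 194 = 11000010₂. Square-and-multiply, entries mod 260:
Q^1 = [[1,1],[1,0]]
Q^3 = (Q^1)²·Q = [[3,2],[2,1]]
Q^6 = (Q^3)² = [[13,8],[8,5]]
Q^12 = (Q^6)² = [[233,144],[144,89]]
Q^24 = (Q^12)² = [[145,88],[88,57]]
Q^48 = (Q^24)² = [[169,96],[96,73]]
Q^97 = (Q^48)²·Q = [[169,77],[77,92]]
Q^194 = (Q^97)² = [[170,77],[77,93]]
F_194 mod 260 = Q^194[0][1] = 77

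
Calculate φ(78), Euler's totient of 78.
24

78 = 2 × 3 × 13
φ(n) = n × ∏(1 - 1/p) for each prime p dividing n
φ(78) = 78 × (1 - 1/2) × (1 - 1/3) × (1 - 1/13) = 24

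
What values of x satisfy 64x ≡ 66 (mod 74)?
x ≡ 23 (mod 37)

gcd(64, 74) = 2, which divides 66, so solutions exist.
Divide through by 2: 32x ≡ 33 (mod 37).
Find 32^(-1) mod 37 by the extended Euclidean algorithm:
37 = 1 × 32 + 5  ⟹  5 = (1)·37 + (-1)·32
32 = 6 × 5 + 2  ⟹  2 = (-6)·37 + (7)·32
5 = 2 × 2 + 1  ⟹  1 = (13)·37 + (-15)·32
So (-15)·32 ≡ 1 (mod 37), i.e. 32^(-1) ≡ -15 ≡ 22 (mod 37).
x ≡ 22 × 33 = 726 ≡ 23 (mod 37).
Check: 64 × 23 = 1472 ≡ 66 (mod 74).
x ≡ 23 (mod 37), giving 2 solutions mod 74.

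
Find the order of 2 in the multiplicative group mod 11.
10

11 is prime, so ord(2) divides φ(11) = 10.
Divisors of 10: 1, 2, 5, 10.
Repeated squaring: 2^1 ≡ 2, 2^2 ≡ 4, 2^4 ≡ 5, 2^8 ≡ 3 (mod 11).
Test 2^d mod 11 for each divisor d in increasing order:
2^1 ≡ 2
2^2 ≡ 4
2^5 = 2^4·2^1 ≡ 10
2^10 = 2^8·2^2 ≡ 1  ← first divisor giving 1
The order is 10.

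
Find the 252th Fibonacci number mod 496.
144

Matrix identity: Q^n = [[F_(n+1), F_n], [F_n, F_(n-1)]] with Q = [[1,1],[1,0]].
n = 252 = 11111100₂. Square-and-multiply, entries mod 496:
Q^1 = [[1,1],[1,0]]
Q^3 = (Q^1)²·Q = [[3,2],[2,1]]
Q^7 = (Q^3)²·Q = [[21,13],[13,8]]
Q^15 = (Q^7)²·Q = [[491,114],[114,377]]
Q^31 = (Q^15)²·Q = [[373,125],[125,248]]
Q^63 = (Q^31)²·Q = [[251,2],[2,249]]
Q^126 = (Q^63)² = [[13,8],[8,5]]
Q^252 = (Q^126)² = [[233,144],[144,89]]
F_252 mod 496 = Q^252[0][1] = 144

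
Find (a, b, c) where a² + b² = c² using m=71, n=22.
(4557, 3124, 5525)

Euclid's formula: a = m² - n², b = 2mn, c = m² + n²
m = 71, n = 22
a = 71² - 22² = 5041 - 484 = 4557
b = 2 × 71 × 22 = 3124
c = 71² + 22² = 5041 + 484 = 5525
Verification: 4557² + 3124² = 20766249 + 9759376 = 30525625 = 5525² ✓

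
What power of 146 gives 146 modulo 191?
1

Baby-step giant-step with step n = ⌈√191⌉ = 14.
Baby steps 146^j mod 191 (j:value) for j=0..13: 0:1, 1:146, 2:115, 3:173, 4:46, 5:31, 6:133, 7:127, 8:15, 9:89, 10:6, 11:112, 12:117, 13:83.
h = 146 is already in the table at j=1, so x = 1.
Check: 146^1 ≡ 146 (mod 191).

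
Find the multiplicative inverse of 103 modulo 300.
67

gcd(103, 300) = 1, so the inverse exists.
Extended Euclidean algorithm on (300, 103):
300 = 2 × 103 + 94  ⟹  94 = (1)·300 + (-2)·103
103 = 1 × 94 + 9  ⟹  9 = (-1)·300 + (3)·103
94 = 10 × 9 + 4  ⟹  4 = (11)·300 + (-32)·103
9 = 2 × 4 + 1  ⟹  1 = (-23)·300 + (67)·103
So (67)·103 ≡ 1 (mod 300), i.e. 103^(-1) ≡ 67 (mod 300).
Check: 103 × 67 = 6901 ≡ 1 (mod 300)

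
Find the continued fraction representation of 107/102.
[1; 20, 2, 2]

Euclidean algorithm steps:
107 = 1 × 102 + 5
102 = 20 × 5 + 2
5 = 2 × 2 + 1
2 = 2 × 1 + 0
Continued fraction: [1; 20, 2, 2]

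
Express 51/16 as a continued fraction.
[3; 5, 3]

Euclidean algorithm steps:
51 = 3 × 16 + 3
16 = 5 × 3 + 1
3 = 3 × 1 + 0
Continued fraction: [3; 5, 3]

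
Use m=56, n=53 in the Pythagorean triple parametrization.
(327, 5936, 5945)

Euclid's formula: a = m² - n², b = 2mn, c = m² + n²
m = 56, n = 53
a = 56² - 53² = 3136 - 2809 = 327
b = 2 × 56 × 53 = 5936
c = 56² + 53² = 3136 + 2809 = 5945
Verification: 327² + 5936² = 106929 + 35236096 = 35343025 = 5945² ✓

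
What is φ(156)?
48

156 = 2^2 × 3 × 13
φ(n) = n × ∏(1 - 1/p) for each prime p dividing n
φ(156) = 156 × (1 - 1/2) × (1 - 1/3) × (1 - 1/13) = 48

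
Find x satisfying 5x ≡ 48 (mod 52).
x ≡ 20 (mod 52)

gcd(5, 52) = 1, which divides 48, so solutions exist.
Find 5^(-1) mod 52 by the extended Euclidean algorithm:
52 = 10 × 5 + 2  ⟹  2 = (1)·52 + (-10)·5
5 = 2 × 2 + 1  ⟹  1 = (-2)·52 + (21)·5
So (21)·5 ≡ 1 (mod 52), i.e. 5^(-1) ≡ 21 (mod 52).
x ≡ 21 × 48 = 1008 ≡ 20 (mod 52).
Check: 5 × 20 = 100 ≡ 48 (mod 52).
Unique solution: x ≡ 20 (mod 52)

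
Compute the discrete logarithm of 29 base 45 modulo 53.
50

Baby-step giant-step with step n = ⌈√53⌉ = 8.
Baby steps 45^j mod 53 (j:value) for j=0..7: 0:1, 1:45, 2:11, 3:18, 4:15, 5:39, 6:6, 7:5.
Giant-step multiplier: 45^(-8) ≡ 45^(52-8) = 45^44 ≡ 49 (mod 53).
Giant steps γ_i = 29·49^i mod 53: γ_0=29, γ_1=43, γ_2=40, γ_3=52, γ_4=4, γ_5=37, γ_6=11 (in table at j=2).
x = i·n + j = 6·8 + 2 = 50.
Check: 45^50 ≡ 29 (mod 53).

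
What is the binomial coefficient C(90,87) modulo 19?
3

Using Lucas' theorem:
Write n=90 and k=87 in base 19:
n in base 19: [4, 14]
k in base 19: [4, 11]
C(90,87) mod 19 = ∏ C(n_i, k_i) mod 19
Digit binomials (mod 19): C(4,4) = 1; C(14,11) = 364 ≡ 3
Product: 1 × 3 = 3 ≡ 3 (mod 19)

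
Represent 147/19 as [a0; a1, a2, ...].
[7; 1, 2, 1, 4]

Euclidean algorithm steps:
147 = 7 × 19 + 14
19 = 1 × 14 + 5
14 = 2 × 5 + 4
5 = 1 × 4 + 1
4 = 4 × 1 + 0
Continued fraction: [7; 1, 2, 1, 4]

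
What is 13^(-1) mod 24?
13

gcd(13, 24) = 1, so the inverse exists.
Extended Euclidean algorithm on (24, 13):
24 = 1 × 13 + 11  ⟹  11 = (1)·24 + (-1)·13
13 = 1 × 11 + 2  ⟹  2 = (-1)·24 + (2)·13
11 = 5 × 2 + 1  ⟹  1 = (6)·24 + (-11)·13
So (-11)·13 ≡ 1 (mod 24), i.e. 13^(-1) ≡ -11 ≡ 13 (mod 24).
Check: 13 × 13 = 169 ≡ 1 (mod 24)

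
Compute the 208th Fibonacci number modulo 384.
219

Matrix identity: Q^n = [[F_(n+1), F_n], [F_n, F_(n-1)]] with Q = [[1,1],[1,0]].
n = 208 = 11010000₂. Square-and-multiply, entries mod 384:
Q^1 = [[1,1],[1,0]]
Q^3 = (Q^1)²·Q = [[3,2],[2,1]]
Q^6 = (Q^3)² = [[13,8],[8,5]]
Q^13 = (Q^6)²·Q = [[377,233],[233,144]]
Q^26 = (Q^13)² = [[194,49],[49,145]]
Q^52 = (Q^26)² = [[101,99],[99,2]]
Q^104 = (Q^52)² = [[34,213],[213,205]]
Q^208 = (Q^104)² = [[61,219],[219,226]]
F_208 mod 384 = Q^208[0][1] = 219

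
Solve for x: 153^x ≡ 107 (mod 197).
62

Baby-step giant-step with step n = ⌈√197⌉ = 15.
Baby steps 153^j mod 197 (j:value) for j=0..14: 0:1, 1:153, 2:163, 3:117, 4:171, 5:159, 6:96, 7:110, 8:85, 9:3, 10:65, 11:95, 12:154, 13:119, 14:83.
Giant-step multiplier: 153^(-15) ≡ 153^(196-15) = 153^181 ≡ 13 (mod 197).
Giant steps γ_i = 107·13^i mod 197: γ_0=107, γ_1=12, γ_2=156, γ_3=58, γ_4=163 (in table at j=2).
x = i·n + j = 4·15 + 2 = 62.
Check: 153^62 ≡ 107 (mod 197).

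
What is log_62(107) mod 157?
91

Baby-step giant-step with step n = ⌈√157⌉ = 13.
Baby steps 62^j mod 157 (j:value) for j=0..12: 0:1, 1:62, 2:76, 3:2, 4:124, 5:152, 6:4, 7:91, 8:147, 9:8, 10:25, 11:137, 12:16.
Giant-step multiplier: 62^(-13) ≡ 62^(156-13) = 62^143 ≡ 22 (mod 157).
Giant steps γ_i = 107·22^i mod 157: γ_0=107, γ_1=156, γ_2=135, γ_3=144, γ_4=28, γ_5=145, γ_6=50, γ_7=1 (in table at j=0).
x = i·n + j = 7·13 + 0 = 91.
Check: 62^91 ≡ 107 (mod 157).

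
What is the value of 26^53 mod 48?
32

Repeated squaring. Binary of 53 = 110101.
26^1 ≡ 26 (mod 48); 26^2 ≡ 4 (mod 48); 26^4 ≡ 16 (mod 48); 26^8 ≡ 16 (mod 48); 26^16 ≡ 16 (mod 48); 26^32 ≡ 16 (mod 48)
26^53 = 26^1 × 26^4 × 26^16 × 26^32 ≡ 32 (mod 48)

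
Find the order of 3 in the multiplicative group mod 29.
28

29 is prime, so ord(3) divides φ(29) = 28.
Divisors of 28: 1, 2, 4, 7, 14, 28.
Repeated squaring: 3^1 ≡ 3, 3^2 ≡ 9, 3^4 ≡ 23, 3^8 ≡ 7, 3^16 ≡ 20 (mod 29).
Test 3^d mod 29 for each divisor d in increasing order:
3^1 ≡ 3
3^2 ≡ 9
3^4 ≡ 23
3^7 = 3^4·3^2·3^1 ≡ 12
3^14 = 3^8·3^4·3^2 ≡ 28
3^28 = 3^16·3^8·3^4 ≡ 1  ← first divisor giving 1
The order is 28.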